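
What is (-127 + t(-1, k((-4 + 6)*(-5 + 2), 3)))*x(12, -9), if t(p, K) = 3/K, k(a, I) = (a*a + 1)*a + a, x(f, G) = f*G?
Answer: 260631/19 ≈ 13717.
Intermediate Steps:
x(f, G) = G*f
k(a, I) = a + a*(1 + a²) (k(a, I) = (a² + 1)*a + a = (1 + a²)*a + a = a*(1 + a²) + a = a + a*(1 + a²))
(-127 + t(-1, k((-4 + 6)*(-5 + 2), 3)))*x(12, -9) = (-127 + 3/((((-4 + 6)*(-5 + 2))*(2 + ((-4 + 6)*(-5 + 2))²))))*(-9*12) = (-127 + 3/(((2*(-3))*(2 + (2*(-3))²))))*(-108) = (-127 + 3/((-6*(2 + (-6)²))))*(-108) = (-127 + 3/((-6*(2 + 36))))*(-108) = (-127 + 3/((-6*38)))*(-108) = (-127 + 3/(-228))*(-108) = (-127 + 3*(-1/228))*(-108) = (-127 - 1/76)*(-108) = -9653/76*(-108) = 260631/19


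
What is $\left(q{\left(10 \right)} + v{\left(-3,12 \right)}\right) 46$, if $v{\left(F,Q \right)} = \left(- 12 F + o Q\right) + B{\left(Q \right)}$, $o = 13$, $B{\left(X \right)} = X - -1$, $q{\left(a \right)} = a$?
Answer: $9890$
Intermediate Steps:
$B{\left(X \right)} = 1 + X$ ($B{\left(X \right)} = X + 1 = 1 + X$)
$v{\left(F,Q \right)} = 1 - 12 F + 14 Q$ ($v{\left(F,Q \right)} = \left(- 12 F + 13 Q\right) + \left(1 + Q\right) = 1 - 12 F + 14 Q$)
$\left(q{\left(10 \right)} + v{\left(-3,12 \right)}\right) 46 = \left(10 + \left(1 - -36 + 14 \cdot 12\right)\right) 46 = \left(10 + \left(1 + 36 + 168\right)\right) 46 = \left(10 + 205\right) 46 = 215 \cdot 46 = 9890$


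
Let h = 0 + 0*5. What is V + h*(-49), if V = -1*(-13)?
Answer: 13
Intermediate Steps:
V = 13
h = 0 (h = 0 + 0 = 0)
V + h*(-49) = 13 + 0*(-49) = 13 + 0 = 13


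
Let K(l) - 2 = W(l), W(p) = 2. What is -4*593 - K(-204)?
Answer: -2376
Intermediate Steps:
K(l) = 4 (K(l) = 2 + 2 = 4)
-4*593 - K(-204) = -4*593 - 1*4 = -2372 - 4 = -2376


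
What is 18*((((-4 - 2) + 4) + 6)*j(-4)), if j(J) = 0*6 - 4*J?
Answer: 1152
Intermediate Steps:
j(J) = -4*J (j(J) = 0 - 4*J = -4*J)
18*((((-4 - 2) + 4) + 6)*j(-4)) = 18*((((-4 - 2) + 4) + 6)*(-4*(-4))) = 18*(((-6 + 4) + 6)*16) = 18*((-2 + 6)*16) = 18*(4*16) = 18*64 = 1152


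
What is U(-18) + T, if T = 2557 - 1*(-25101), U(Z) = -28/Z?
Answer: 248936/9 ≈ 27660.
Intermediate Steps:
T = 27658 (T = 2557 + 25101 = 27658)
U(-18) + T = -28/(-18) + 27658 = -28*(-1/18) + 27658 = 14/9 + 27658 = 248936/9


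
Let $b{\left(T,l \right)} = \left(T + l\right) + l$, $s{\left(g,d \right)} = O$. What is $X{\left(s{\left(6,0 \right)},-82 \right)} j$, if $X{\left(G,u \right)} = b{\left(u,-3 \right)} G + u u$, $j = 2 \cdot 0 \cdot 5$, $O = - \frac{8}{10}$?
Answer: $0$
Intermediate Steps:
$O = - \frac{4}{5}$ ($O = \left(-8\right) \frac{1}{10} = - \frac{4}{5} \approx -0.8$)
$s{\left(g,d \right)} = - \frac{4}{5}$
$j = 0$ ($j = 0 \cdot 5 = 0$)
$b{\left(T,l \right)} = T + 2 l$
$X{\left(G,u \right)} = u^{2} + G \left(-6 + u\right)$ ($X{\left(G,u \right)} = \left(u + 2 \left(-3\right)\right) G + u u = \left(u - 6\right) G + u^{2} = \left(-6 + u\right) G + u^{2} = G \left(-6 + u\right) + u^{2} = u^{2} + G \left(-6 + u\right)$)
$X{\left(s{\left(6,0 \right)},-82 \right)} j = \left(\left(-82\right)^{2} - \frac{4 \left(-6 - 82\right)}{5}\right) 0 = \left(6724 - - \frac{352}{5}\right) 0 = \left(6724 + \frac{352}{5}\right) 0 = \frac{33972}{5} \cdot 0 = 0$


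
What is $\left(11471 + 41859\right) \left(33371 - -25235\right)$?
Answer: $3125457980$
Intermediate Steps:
$\left(11471 + 41859\right) \left(33371 - -25235\right) = 53330 \left(33371 + 25235\right) = 53330 \cdot 58606 = 3125457980$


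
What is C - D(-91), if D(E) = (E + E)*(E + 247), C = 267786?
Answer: 296178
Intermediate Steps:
D(E) = 2*E*(247 + E) (D(E) = (2*E)*(247 + E) = 2*E*(247 + E))
C - D(-91) = 267786 - 2*(-91)*(247 - 91) = 267786 - 2*(-91)*156 = 267786 - 1*(-28392) = 267786 + 28392 = 296178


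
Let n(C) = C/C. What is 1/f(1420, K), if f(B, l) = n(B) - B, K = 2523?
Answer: -1/1419 ≈ -0.00070472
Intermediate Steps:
n(C) = 1
f(B, l) = 1 - B
1/f(1420, K) = 1/(1 - 1*1420) = 1/(1 - 1420) = 1/(-1419) = -1/1419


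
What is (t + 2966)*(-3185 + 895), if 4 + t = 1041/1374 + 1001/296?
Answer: -1005283965/148 ≈ -6.7925e+6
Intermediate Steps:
t = 9449/67784 (t = -4 + (1041/1374 + 1001/296) = -4 + (1041*(1/1374) + 1001*(1/296)) = -4 + (347/458 + 1001/296) = -4 + 280585/67784 = 9449/67784 ≈ 0.13940)
(t + 2966)*(-3185 + 895) = (9449/67784 + 2966)*(-3185 + 895) = (201056793/67784)*(-2290) = -1005283965/148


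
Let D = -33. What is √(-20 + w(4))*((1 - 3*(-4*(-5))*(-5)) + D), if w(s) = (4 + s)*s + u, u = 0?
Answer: 536*√3 ≈ 928.38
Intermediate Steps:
w(s) = s*(4 + s) (w(s) = (4 + s)*s + 0 = s*(4 + s) + 0 = s*(4 + s))
√(-20 + w(4))*((1 - 3*(-4*(-5))*(-5)) + D) = √(-20 + 4*(4 + 4))*((1 - 3*(-4*(-5))*(-5)) - 33) = √(-20 + 4*8)*((1 - 60*(-5)) - 33) = √(-20 + 32)*((1 - 3*(-100)) - 33) = √12*((1 + 300) - 33) = (2*√3)*(301 - 33) = (2*√3)*268 = 536*√3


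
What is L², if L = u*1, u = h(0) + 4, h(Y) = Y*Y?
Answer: 16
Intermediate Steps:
h(Y) = Y²
u = 4 (u = 0² + 4 = 0 + 4 = 4)
L = 4 (L = 4*1 = 4)
L² = 4² = 16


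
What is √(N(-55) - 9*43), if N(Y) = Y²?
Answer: √2638 ≈ 51.361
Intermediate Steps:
√(N(-55) - 9*43) = √((-55)² - 9*43) = √(3025 - 387) = √2638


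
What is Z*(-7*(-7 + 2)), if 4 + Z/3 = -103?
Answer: -11235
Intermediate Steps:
Z = -321 (Z = -12 + 3*(-103) = -12 - 309 = -321)
Z*(-7*(-7 + 2)) = -(-2247)*(-7 + 2) = -(-2247)*(-5) = -321*35 = -11235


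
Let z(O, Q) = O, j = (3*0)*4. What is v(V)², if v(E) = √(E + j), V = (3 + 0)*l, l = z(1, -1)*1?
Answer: 3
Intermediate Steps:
j = 0 (j = 0*4 = 0)
l = 1 (l = 1*1 = 1)
V = 3 (V = (3 + 0)*1 = 3*1 = 3)
v(E) = √E (v(E) = √(E + 0) = √E)
v(V)² = (√3)² = 3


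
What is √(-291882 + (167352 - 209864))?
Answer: I*√334394 ≈ 578.27*I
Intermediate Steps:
√(-291882 + (167352 - 209864)) = √(-291882 - 42512) = √(-334394) = I*√334394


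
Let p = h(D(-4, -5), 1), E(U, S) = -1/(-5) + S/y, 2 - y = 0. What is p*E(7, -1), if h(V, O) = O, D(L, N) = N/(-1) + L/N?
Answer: -3/10 ≈ -0.30000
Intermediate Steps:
y = 2 (y = 2 - 1*0 = 2 + 0 = 2)
D(L, N) = -N + L/N (D(L, N) = N*(-1) + L/N = -N + L/N)
E(U, S) = ⅕ + S/2 (E(U, S) = -1/(-5) + S/2 = -1*(-⅕) + S*(½) = ⅕ + S/2)
p = 1
p*E(7, -1) = 1*(⅕ + (½)*(-1)) = 1*(⅕ - ½) = 1*(-3/10) = -3/10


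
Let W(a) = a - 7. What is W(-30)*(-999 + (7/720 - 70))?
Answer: 28477901/720 ≈ 39553.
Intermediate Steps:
W(a) = -7 + a
W(-30)*(-999 + (7/720 - 70)) = (-7 - 30)*(-999 + (7/720 - 70)) = -37*(-999 + (7*(1/720) - 70)) = -37*(-999 + (7/720 - 70)) = -37*(-999 - 50393/720) = -37*(-769673/720) = 28477901/720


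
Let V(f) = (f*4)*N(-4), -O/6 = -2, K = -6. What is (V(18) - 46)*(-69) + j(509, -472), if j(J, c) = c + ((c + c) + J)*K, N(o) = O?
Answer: -54304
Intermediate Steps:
O = 12 (O = -6*(-2) = 12)
N(o) = 12
V(f) = 48*f (V(f) = (f*4)*12 = (4*f)*12 = 48*f)
j(J, c) = -11*c - 6*J (j(J, c) = c + ((c + c) + J)*(-6) = c + (2*c + J)*(-6) = c + (J + 2*c)*(-6) = c + (-12*c - 6*J) = -11*c - 6*J)
(V(18) - 46)*(-69) + j(509, -472) = (48*18 - 46)*(-69) + (-11*(-472) - 6*509) = (864 - 46)*(-69) + (5192 - 3054) = 818*(-69) + 2138 = -56442 + 2138 = -54304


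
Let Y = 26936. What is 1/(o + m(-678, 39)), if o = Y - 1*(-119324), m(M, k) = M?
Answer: 1/145582 ≈ 6.8690e-6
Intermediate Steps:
o = 146260 (o = 26936 - 1*(-119324) = 26936 + 119324 = 146260)
1/(o + m(-678, 39)) = 1/(146260 - 678) = 1/145582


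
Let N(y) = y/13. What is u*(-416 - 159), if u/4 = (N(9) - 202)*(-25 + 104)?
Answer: 475508900/13 ≈ 3.6578e+7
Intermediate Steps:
N(y) = y/13 (N(y) = y*(1/13) = y/13)
u = -826972/13 (u = 4*(((1/13)*9 - 202)*(-25 + 104)) = 4*((9/13 - 202)*79) = 4*(-2617/13*79) = 4*(-206743/13) = -826972/13 ≈ -63613.)
u*(-416 - 159) = -826972*(-416 - 159)/13 = -826972/13*(-575) = 475508900/13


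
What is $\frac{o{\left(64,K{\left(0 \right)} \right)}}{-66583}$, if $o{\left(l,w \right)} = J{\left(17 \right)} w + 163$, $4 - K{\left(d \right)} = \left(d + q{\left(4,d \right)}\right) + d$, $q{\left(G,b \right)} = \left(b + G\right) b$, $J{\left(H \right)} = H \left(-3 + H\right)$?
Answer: $- \frac{1115}{66583} \approx -0.016746$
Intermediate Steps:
$q{\left(G,b \right)} = b \left(G + b\right)$ ($q{\left(G,b \right)} = \left(G + b\right) b = b \left(G + b\right)$)
$K{\left(d \right)} = 4 - 2 d - d \left(4 + d\right)$ ($K{\left(d \right)} = 4 - \left(\left(d + d \left(4 + d\right)\right) + d\right) = 4 - \left(2 d + d \left(4 + d\right)\right) = 4 - 2 d - d \left(4 + d\right)$)
$o{\left(l,w \right)} = 163 + 238 w$ ($o{\left(l,w \right)} = 17 \left(-3 + 17\right) w + 163 = 17 \cdot 14 w + 163 = 238 w + 163 = 163 + 238 w$)
$\frac{o{\left(64,K{\left(0 \right)} \right)}}{-66583} = \frac{163 + 238 \left(4 - 0^{2} - 0\right)}{-66583} = \left(163 + 238 \left(4 - 0 + 0\right)\right) \left(- \frac{1}{66583}\right) = \left(163 + 238 \left(4 + 0 + 0\right)\right) \left(- \frac{1}{66583}\right) = \left(163 + 238 \cdot 4\right) \left(- \frac{1}{66583}\right) = \left(163 + 952\right) \left(- \frac{1}{66583}\right) = 1115 \left(- \frac{1}{66583}\right) = - \frac{1115}{66583}$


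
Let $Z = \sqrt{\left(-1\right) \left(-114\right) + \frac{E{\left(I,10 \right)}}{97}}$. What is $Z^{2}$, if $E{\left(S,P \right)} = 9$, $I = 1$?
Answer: $\frac{11067}{97} \approx 114.09$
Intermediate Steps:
$Z = \frac{\sqrt{1073499}}{97}$ ($Z = \sqrt{\left(-1\right) \left(-114\right) + \frac{9}{97}} = \sqrt{114 + 9 \cdot \frac{1}{97}} = \sqrt{114 + \frac{9}{97}} = \sqrt{\frac{11067}{97}} = \frac{\sqrt{1073499}}{97} \approx 10.681$)
$Z^{2} = \left(\frac{\sqrt{1073499}}{97}\right)^{2} = \frac{11067}{97}$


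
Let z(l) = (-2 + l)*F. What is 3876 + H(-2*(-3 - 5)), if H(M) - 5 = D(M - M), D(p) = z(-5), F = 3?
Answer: 3860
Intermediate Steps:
z(l) = -6 + 3*l (z(l) = (-2 + l)*3 = -6 + 3*l)
D(p) = -21 (D(p) = -6 + 3*(-5) = -6 - 15 = -21)
H(M) = -16 (H(M) = 5 - 21 = -16)
3876 + H(-2*(-3 - 5)) = 3876 - 16 = 3860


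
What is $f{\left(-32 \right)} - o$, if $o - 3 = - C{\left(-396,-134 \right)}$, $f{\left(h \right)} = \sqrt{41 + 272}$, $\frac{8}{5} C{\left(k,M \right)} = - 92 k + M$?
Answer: $\frac{90733}{4} + \sqrt{313} \approx 22701.0$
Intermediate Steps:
$C{\left(k,M \right)} = - \frac{115 k}{2} + \frac{5 M}{8}$ ($C{\left(k,M \right)} = \frac{5 \left(- 92 k + M\right)}{8} = \frac{5 \left(M - 92 k\right)}{8} = - \frac{115 k}{2} + \frac{5 M}{8}$)
$f{\left(h \right)} = \sqrt{313}$
$o = - \frac{90733}{4}$ ($o = 3 - \left(\left(- \frac{115}{2}\right) \left(-396\right) + \frac{5}{8} \left(-134\right)\right) = 3 - \left(22770 - \frac{335}{4}\right) = 3 - \frac{90745}{4} = - \frac{90733}{4} \approx -22683.0$)
$f{\left(-32 \right)} - o = \sqrt{313} - - \frac{90733}{4} = \sqrt{313} + \frac{90733}{4} = \frac{90733}{4} + \sqrt{313}$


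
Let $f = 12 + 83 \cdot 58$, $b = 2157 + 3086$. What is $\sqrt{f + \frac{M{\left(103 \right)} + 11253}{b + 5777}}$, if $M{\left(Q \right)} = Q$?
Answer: $\frac{\sqrt{36637282095}}{2755} \approx 69.477$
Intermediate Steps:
$b = 5243$
$f = 4826$ ($f = 12 + 4814 = 4826$)
$\sqrt{f + \frac{M{\left(103 \right)} + 11253}{b + 5777}} = \sqrt{4826 + \frac{103 + 11253}{5243 + 5777}} = \sqrt{4826 + \frac{11356}{11020}} = \sqrt{4826 + 11356 \cdot \frac{1}{11020}} = \sqrt{4826 + \frac{2839}{2755}} = \sqrt{\frac{13298469}{2755}} = \frac{\sqrt{36637282095}}{2755}$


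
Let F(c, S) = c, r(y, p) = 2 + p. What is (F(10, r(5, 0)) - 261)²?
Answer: 63001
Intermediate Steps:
(F(10, r(5, 0)) - 261)² = (10 - 261)² = (-251)² = 63001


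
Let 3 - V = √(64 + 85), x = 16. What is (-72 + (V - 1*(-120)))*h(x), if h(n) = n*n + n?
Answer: 13872 - 272*√149 ≈ 10552.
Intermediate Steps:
V = 3 - √149 (V = 3 - √(64 + 85) = 3 - √149 ≈ -9.2066)
h(n) = n + n² (h(n) = n² + n = n + n²)
(-72 + (V - 1*(-120)))*h(x) = (-72 + ((3 - √149) - 1*(-120)))*(16*(1 + 16)) = (-72 + ((3 - √149) + 120))*(16*17) = (-72 + (123 - √149))*272 = (51 - √149)*272 = 13872 - 272*√149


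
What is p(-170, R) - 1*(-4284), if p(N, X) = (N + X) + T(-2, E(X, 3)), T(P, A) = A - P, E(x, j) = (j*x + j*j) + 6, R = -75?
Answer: 3831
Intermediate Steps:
E(x, j) = 6 + j**2 + j*x (E(x, j) = (j*x + j**2) + 6 = (j**2 + j*x) + 6 = 6 + j**2 + j*x)
p(N, X) = 17 + N + 4*X (p(N, X) = (N + X) + ((6 + 3**2 + 3*X) - 1*(-2)) = (N + X) + ((6 + 9 + 3*X) + 2) = (N + X) + ((15 + 3*X) + 2) = (N + X) + (17 + 3*X) = 17 + N + 4*X)
p(-170, R) - 1*(-4284) = (17 - 170 + 4*(-75)) - 1*(-4284) = (17 - 170 - 300) + 4284 = -453 + 4284 = 3831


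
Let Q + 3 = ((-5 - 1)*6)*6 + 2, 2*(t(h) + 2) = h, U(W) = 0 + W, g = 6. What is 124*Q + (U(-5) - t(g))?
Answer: -26914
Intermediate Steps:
U(W) = W
t(h) = -2 + h/2
Q = -217 (Q = -3 + (((-5 - 1)*6)*6 + 2) = -3 + (-6*6*6 + 2) = -3 + (-36*6 + 2) = -3 + (-216 + 2) = -3 - 214 = -217)
124*Q + (U(-5) - t(g)) = 124*(-217) + (-5 - (-2 + (½)*6)) = -26908 + (-5 - (-2 + 3)) = -26908 + (-5 - 1*1) = -26908 + (-5 - 1) = -26908 - 6 = -26914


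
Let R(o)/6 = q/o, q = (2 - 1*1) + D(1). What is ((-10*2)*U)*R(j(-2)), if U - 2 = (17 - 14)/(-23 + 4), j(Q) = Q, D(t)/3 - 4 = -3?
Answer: 8400/19 ≈ 442.11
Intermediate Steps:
D(t) = 3 (D(t) = 12 + 3*(-3) = 12 - 9 = 3)
U = 35/19 (U = 2 + (17 - 14)/(-23 + 4) = 2 + 3/(-19) = 2 + 3*(-1/19) = 2 - 3/19 = 35/19 ≈ 1.8421)
q = 4 (q = (2 - 1*1) + 3 = (2 - 1) + 3 = 1 + 3 = 4)
R(o) = 24/o (R(o) = 6*(4/o) = 24/o)
((-10*2)*U)*R(j(-2)) = (-10*2*(35/19))*(24/(-2)) = (-20*35/19)*(24*(-½)) = -700/19*(-12) = 8400/19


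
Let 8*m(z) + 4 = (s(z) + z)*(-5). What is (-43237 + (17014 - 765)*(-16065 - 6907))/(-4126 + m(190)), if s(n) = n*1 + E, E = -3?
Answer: 2986522120/34897 ≈ 85581.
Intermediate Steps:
s(n) = -3 + n (s(n) = n*1 - 3 = n - 3 = -3 + n)
m(z) = 11/8 - 5*z/4 (m(z) = -1/2 + (((-3 + z) + z)*(-5))/8 = -1/2 + ((-3 + 2*z)*(-5))/8 = -1/2 + (15 - 10*z)/8 = -1/2 + (15/8 - 5*z/4) = 11/8 - 5*z/4)
(-43237 + (17014 - 765)*(-16065 - 6907))/(-4126 + m(190)) = (-43237 + (17014 - 765)*(-16065 - 6907))/(-4126 + (11/8 - 5/4*190)) = (-43237 + 16249*(-22972))/(-4126 + (11/8 - 475/2)) = (-43237 - 373272028)/(-4126 - 1889/8) = -373315265/(-34897/8) = -373315265*(-8/34897) = 2986522120/34897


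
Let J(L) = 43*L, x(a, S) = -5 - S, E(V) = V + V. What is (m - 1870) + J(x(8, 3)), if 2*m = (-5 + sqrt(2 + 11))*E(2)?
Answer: -2224 + 2*sqrt(13) ≈ -2216.8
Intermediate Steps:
E(V) = 2*V
m = -10 + 2*sqrt(13) (m = ((-5 + sqrt(2 + 11))*(2*2))/2 = ((-5 + sqrt(13))*4)/2 = (-20 + 4*sqrt(13))/2 = -10 + 2*sqrt(13) ≈ -2.7889)
(m - 1870) + J(x(8, 3)) = ((-10 + 2*sqrt(13)) - 1870) + 43*(-5 - 1*3) = (-1880 + 2*sqrt(13)) + 43*(-5 - 3) = (-1880 + 2*sqrt(13)) + 43*(-8) = (-1880 + 2*sqrt(13)) - 344 = -2224 + 2*sqrt(13)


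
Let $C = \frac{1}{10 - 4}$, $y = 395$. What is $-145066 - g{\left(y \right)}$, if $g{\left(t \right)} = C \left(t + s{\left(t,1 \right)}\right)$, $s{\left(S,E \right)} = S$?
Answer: $- \frac{435593}{3} \approx -1.452 \cdot 10^{5}$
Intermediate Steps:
$C = \frac{1}{6} \approx 0.16667$
$g{\left(t \right)} = \frac{t}{3}$ ($g{\left(t \right)} = \frac{t + t}{6} = \frac{2 t}{6} = \frac{t}{3}$)
$-145066 - g{\left(y \right)} = -145066 - \frac{1}{3} \cdot 395 = -145066 - \frac{395}{3} = - \frac{435593}{3}$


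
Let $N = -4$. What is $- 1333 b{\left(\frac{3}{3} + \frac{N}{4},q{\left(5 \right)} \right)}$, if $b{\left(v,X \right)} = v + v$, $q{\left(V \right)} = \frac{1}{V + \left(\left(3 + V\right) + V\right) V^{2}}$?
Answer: $0$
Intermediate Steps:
$q{\left(V \right)} = \frac{1}{V + V^{2} \left(3 + 2 V\right)}$ ($q{\left(V \right)} = \frac{1}{V + \left(3 + 2 V\right) V^{2}} = \frac{1}{V + V^{2} \left(3 + 2 V\right)}$)
$b{\left(v,X \right)} = 2 v$
$- 1333 b{\left(\frac{3}{3} + \frac{N}{4},q{\left(5 \right)} \right)} = - 1333 \cdot 2 \left(\frac{3}{3} - \frac{4}{4}\right) = - 1333 \cdot 2 \left(3 \cdot \frac{1}{3} - 1\right) = - 1333 \cdot 2 \left(1 - 1\right) = - 1333 \cdot 2 \cdot 0 = \left(-1333\right) 0 = 0$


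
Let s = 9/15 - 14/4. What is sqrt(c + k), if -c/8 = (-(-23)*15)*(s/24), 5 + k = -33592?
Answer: I*sqrt(133054)/2 ≈ 182.38*I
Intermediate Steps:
k = -33597 (k = -5 - 33592 = -33597)
s = -29/10 (s = 9*(1/15) - 14*1/4 = 3/5 - 7/2 = -29/10 ≈ -2.9000)
c = 667/2 (c = -8*(-(-23)*15)*(-29/10/24) = -8*(-23*(-15))*(-29/10*1/24) = -2760*(-29)/240 = -8*(-667/16) = 667/2 ≈ 333.50)
sqrt(c + k) = sqrt(667/2 - 33597) = sqrt(-66527/2) = I*sqrt(133054)/2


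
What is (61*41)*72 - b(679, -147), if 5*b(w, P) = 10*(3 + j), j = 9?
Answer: 180048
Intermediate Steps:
b(w, P) = 24 (b(w, P) = (10*(3 + 9))/5 = (10*12)/5 = (⅕)*120 = 24)
(61*41)*72 - b(679, -147) = (61*41)*72 - 1*24 = 2501*72 - 24 = 180072 - 24 = 180048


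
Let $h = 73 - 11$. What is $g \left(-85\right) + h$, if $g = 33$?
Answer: $-2743$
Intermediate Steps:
$h = 62$ ($h = 73 - 11 = 62$)
$g \left(-85\right) + h = 33 \left(-85\right) + 62 = -2805 + 62 = -2743$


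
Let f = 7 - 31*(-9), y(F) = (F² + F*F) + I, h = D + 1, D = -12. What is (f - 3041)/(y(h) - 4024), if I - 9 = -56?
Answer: 2755/3829 ≈ 0.71951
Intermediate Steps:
I = -47 (I = 9 - 56 = -47)
h = -11 (h = -12 + 1 = -11)
y(F) = -47 + 2*F² (y(F) = (F² + F*F) - 47 = (F² + F²) - 47 = 2*F² - 47 = -47 + 2*F²)
f = 286 (f = 7 + 279 = 286)
(f - 3041)/(y(h) - 4024) = (286 - 3041)/((-47 + 2*(-11)²) - 4024) = -2755/((-47 + 2*121) - 4024) = -2755/((-47 + 242) - 4024) = -2755/(195 - 4024) = -2755/(-3829) = -2755*(-1/3829) = 2755/3829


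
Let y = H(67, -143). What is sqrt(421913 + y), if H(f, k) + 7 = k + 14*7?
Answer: sqrt(421861) ≈ 649.51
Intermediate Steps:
H(f, k) = 91 + k (H(f, k) = -7 + (k + 14*7) = -7 + (k + 98) = -7 + (98 + k) = 91 + k)
y = -52 (y = 91 - 143 = -52)
sqrt(421913 + y) = sqrt(421913 - 52) = sqrt(421861)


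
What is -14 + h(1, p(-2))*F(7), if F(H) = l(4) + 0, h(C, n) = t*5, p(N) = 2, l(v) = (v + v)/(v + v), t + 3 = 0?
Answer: -29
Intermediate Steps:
t = -3 (t = -3 + 0 = -3)
l(v) = 1 (l(v) = (2*v)/((2*v)) = (2*v)*(1/(2*v)) = 1)
h(C, n) = -15 (h(C, n) = -3*5 = -15)
F(H) = 1 (F(H) = 1 + 0 = 1)
-14 + h(1, p(-2))*F(7) = -14 - 15*1 = -14 - 15 = -29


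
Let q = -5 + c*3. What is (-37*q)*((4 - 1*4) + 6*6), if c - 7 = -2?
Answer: -13320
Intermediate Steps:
c = 5 (c = 7 - 2 = 5)
q = 10 (q = -5 + 5*3 = -5 + 15 = 10)
(-37*q)*((4 - 1*4) + 6*6) = (-37*10)*((4 - 1*4) + 6*6) = -370*((4 - 4) + 36) = -370*(0 + 36) = -370*36 = -13320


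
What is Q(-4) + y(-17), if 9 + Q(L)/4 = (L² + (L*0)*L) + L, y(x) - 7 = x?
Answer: 2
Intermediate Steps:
y(x) = 7 + x
Q(L) = -36 + 4*L + 4*L² (Q(L) = -36 + 4*((L² + (L*0)*L) + L) = -36 + 4*((L² + 0*L) + L) = -36 + 4*((L² + 0) + L) = -36 + 4*(L² + L) = -36 + 4*(L + L²) = -36 + (4*L + 4*L²) = -36 + 4*L + 4*L²)
Q(-4) + y(-17) = (-36 + 4*(-4) + 4*(-4)²) + (7 - 17) = (-36 - 16 + 4*16) - 10 = (-36 - 16 + 64) - 10 = 12 - 10 = 2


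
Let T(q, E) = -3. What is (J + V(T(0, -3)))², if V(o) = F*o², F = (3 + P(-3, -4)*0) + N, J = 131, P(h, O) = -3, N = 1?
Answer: 27889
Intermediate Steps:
F = 4 (F = (3 - 3*0) + 1 = (3 + 0) + 1 = 3 + 1 = 4)
V(o) = 4*o²
(J + V(T(0, -3)))² = (131 + 4*(-3)²)² = (131 + 4*9)² = (131 + 36)² = 167² = 27889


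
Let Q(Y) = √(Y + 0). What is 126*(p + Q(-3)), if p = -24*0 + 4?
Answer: 504 + 126*I*√3 ≈ 504.0 + 218.24*I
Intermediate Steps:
Q(Y) = √Y
p = 4 (p = -4*0 + 4 = 0 + 4 = 4)
126*(p + Q(-3)) = 126*(4 + √(-3)) = 126*(4 + I*√3) = 504 + 126*I*√3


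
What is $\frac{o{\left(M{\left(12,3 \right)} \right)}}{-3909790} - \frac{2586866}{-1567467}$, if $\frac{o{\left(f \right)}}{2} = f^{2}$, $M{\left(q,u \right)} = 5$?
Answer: $\frac{1011402444479}{612846680193} \approx 1.6503$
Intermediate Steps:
$o{\left(f \right)} = 2 f^{2}$
$\frac{o{\left(M{\left(12,3 \right)} \right)}}{-3909790} - \frac{2586866}{-1567467} = \frac{2 \cdot 5^{2}}{-3909790} - \frac{2586866}{-1567467} = 2 \cdot 25 \left(- \frac{1}{3909790}\right) - - \frac{2586866}{1567467} = 50 \left(- \frac{1}{3909790}\right) + \frac{2586866}{1567467} = - \frac{5}{390979} + \frac{2586866}{1567467} = \frac{1011402444479}{612846680193}$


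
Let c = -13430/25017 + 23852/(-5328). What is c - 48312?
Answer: -536683547353/11107548 ≈ -48317.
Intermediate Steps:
c = -55688377/11107548 (c = -13430*1/25017 + 23852*(-1/5328) = -13430/25017 - 5963/1332 = -55688377/11107548 ≈ -5.0136)
c - 48312 = -55688377/11107548 - 48312 = -536683547353/11107548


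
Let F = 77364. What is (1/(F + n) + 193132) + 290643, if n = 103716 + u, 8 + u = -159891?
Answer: 10246838276/21181 ≈ 4.8378e+5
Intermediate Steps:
u = -159899 (u = -8 - 159891 = -159899)
n = -56183 (n = 103716 - 159899 = -56183)
(1/(F + n) + 193132) + 290643 = (1/(77364 - 56183) + 193132) + 290643 = (1/21181 + 193132) + 290643 = 4090728893/21181 + 290643 = 10246838276/21181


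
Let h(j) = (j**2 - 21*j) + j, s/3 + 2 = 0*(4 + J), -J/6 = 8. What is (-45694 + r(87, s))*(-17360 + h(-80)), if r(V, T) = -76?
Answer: 428407200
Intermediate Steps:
J = -48 (J = -6*8 = -48)
s = -6 (s = -6 + 3*(0*(4 - 48)) = -6 + 3*(0*(-44)) = -6 + 3*0 = -6 + 0 = -6)
h(j) = j**2 - 20*j
(-45694 + r(87, s))*(-17360 + h(-80)) = (-45694 - 76)*(-17360 - 80*(-20 - 80)) = -45770*(-17360 - 80*(-100)) = -45770*(-17360 + 8000) = -45770*(-9360) = 428407200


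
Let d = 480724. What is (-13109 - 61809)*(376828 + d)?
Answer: -64246080736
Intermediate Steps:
(-13109 - 61809)*(376828 + d) = (-13109 - 61809)*(376828 + 480724) = -74918*857552 = -64246080736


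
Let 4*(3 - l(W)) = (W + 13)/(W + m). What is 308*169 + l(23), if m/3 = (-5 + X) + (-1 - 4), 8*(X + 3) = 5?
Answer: 5882287/113 ≈ 52056.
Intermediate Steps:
X = -19/8 (X = -3 + (⅛)*5 = -3 + 5/8 = -19/8 ≈ -2.3750)
m = -297/8 (m = 3*((-5 - 19/8) + (-1 - 4)) = 3*(-59/8 - 5) = 3*(-99/8) = -297/8 ≈ -37.125)
l(W) = 3 - (13 + W)/(4*(-297/8 + W)) (l(W) = 3 - (W + 13)/(4*(W - 297/8)) = 3 - (13 + W)/(4*(-297/8 + W)))
308*169 + l(23) = 308*169 + (-917 + 22*23)/(-297 + 8*23) = 52052 + (-917 + 506)/(-297 + 184) = 52052 - 411/(-113) = 52052 - 1/113*(-411) = 52052 + 411/113 = 5882287/113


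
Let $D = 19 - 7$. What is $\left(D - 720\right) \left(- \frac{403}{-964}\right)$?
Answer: $- \frac{71331}{241} \approx -295.98$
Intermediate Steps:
$D = 12$ ($D = 19 - 7 = 12$)
$\left(D - 720\right) \left(- \frac{403}{-964}\right) = \left(12 - 720\right) \left(- \frac{403}{-964}\right) = - 708 \left(\left(-403\right) \left(- \frac{1}{964}\right)\right) = \left(-708\right) \frac{403}{964} = - \frac{71331}{241}$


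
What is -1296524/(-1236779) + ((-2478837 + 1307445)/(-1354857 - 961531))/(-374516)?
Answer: 70297794700842664/67058495036745127 ≈ 1.0483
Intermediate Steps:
-1296524/(-1236779) + ((-2478837 + 1307445)/(-1354857 - 961531))/(-374516) = -1296524*(-1/1236779) - 1171392/(-2316388)*(-1/374516) = 1296524/1236779 - 1171392*(-1/2316388)*(-1/374516) = 1296524/1236779 + (292848/579097)*(-1/374516) = 1296524/1236779 - 73212/54220273013 = 70297794700842664/67058495036745127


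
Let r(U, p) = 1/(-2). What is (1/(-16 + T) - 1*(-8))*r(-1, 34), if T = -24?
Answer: -319/80 ≈ -3.9875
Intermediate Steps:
r(U, p) = -½
(1/(-16 + T) - 1*(-8))*r(-1, 34) = (1/(-16 - 24) - 1*(-8))*(-½) = (1/(-40) + 8)*(-½) = (-1/40 + 8)*(-½) = (319/40)*(-½) = -319/80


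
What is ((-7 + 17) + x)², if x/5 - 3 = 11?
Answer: 6400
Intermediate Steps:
x = 70 (x = 15 + 5*11 = 15 + 55 = 70)
((-7 + 17) + x)² = ((-7 + 17) + 70)² = (10 + 70)² = 80² = 6400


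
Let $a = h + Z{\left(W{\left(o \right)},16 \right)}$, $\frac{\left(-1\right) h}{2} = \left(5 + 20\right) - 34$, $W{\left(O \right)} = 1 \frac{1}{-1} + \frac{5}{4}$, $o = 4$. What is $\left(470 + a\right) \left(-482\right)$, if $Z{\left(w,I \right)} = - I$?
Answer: $-227504$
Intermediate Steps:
$W{\left(O \right)} = \frac{1}{4}$ ($W{\left(O \right)} = 1 \left(-1\right) + 5 \cdot \frac{1}{4} = -1 + \frac{5}{4} = \frac{1}{4}$)
$h = 18$ ($h = - 2 \left(\left(5 + 20\right) - 34\right) = - 2 \left(25 - 34\right) = \left(-2\right) \left(-9\right) = 18$)
$a = 2$ ($a = 18 - 16 = 2$)
$\left(470 + a\right) \left(-482\right) = \left(470 + 2\right) \left(-482\right) = 472 \left(-482\right) = -227504$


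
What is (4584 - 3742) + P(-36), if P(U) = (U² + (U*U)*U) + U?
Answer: -44554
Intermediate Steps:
P(U) = U + U² + U³ (P(U) = (U² + U²*U) + U = (U² + U³) + U = U + U² + U³)
(4584 - 3742) + P(-36) = (4584 - 3742) - 36*(1 - 36 + (-36)²) = 842 - 36*(1 - 36 + 1296) = 842 - 36*1261 = 842 - 45396 = -44554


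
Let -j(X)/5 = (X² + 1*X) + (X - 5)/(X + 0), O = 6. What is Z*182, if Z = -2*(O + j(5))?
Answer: 52416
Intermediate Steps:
j(X) = -5*X - 5*X² - 5*(-5 + X)/X (j(X) = -5*((X² + 1*X) + (X - 5)/(X + 0)) = -5*((X² + X) + (-5 + X)/X) = -5*((X + X²) + (-5 + X)/X) = -5*(X + X² + (-5 + X)/X) = -5*X - 5*X² - 5*(-5 + X)/X)
Z = 288 (Z = -2*(6 + 5*(5 - 1*5*(1 + 5 + 5²))/5) = -2*(6 + 5*(⅕)*(5 - 1*5*(1 + 5 + 25))) = -2*(6 + 5*(⅕)*(5 - 1*5*31)) = -2*(6 + 5*(⅕)*(5 - 155)) = -2*(6 + 5*(⅕)*(-150)) = -2*(6 - 150) = -2*(-144) = 288)
Z*182 = 288*182 = 52416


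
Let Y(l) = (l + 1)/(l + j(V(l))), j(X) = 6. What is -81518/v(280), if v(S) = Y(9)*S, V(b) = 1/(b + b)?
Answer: -122277/280 ≈ -436.70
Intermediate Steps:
V(b) = 1/(2*b)
Y(l) = (1 + l)/(6 + l) (Y(l) = (l + 1)/(l + 6) = (1 + l)/(6 + l))
v(S) = 2*S/3 (v(S) = ((1 + 9)/(6 + 9))*S = (10/15)*S = ((1/15)*10)*S = 2*S/3)
-81518/v(280) = -81518/((⅔)*280) = -81518/560/3 = -81518*3/560 = -122277/280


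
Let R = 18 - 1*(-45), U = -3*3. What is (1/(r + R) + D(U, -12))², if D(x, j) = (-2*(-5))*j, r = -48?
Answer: 3236401/225 ≈ 14384.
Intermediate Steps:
U = -9
R = 63 (R = 18 + 45 = 63)
D(x, j) = 10*j
(1/(r + R) + D(U, -12))² = (1/(-48 + 63) + 10*(-12))² = (1/15 - 120)² = (-1799/15)² = 3236401/225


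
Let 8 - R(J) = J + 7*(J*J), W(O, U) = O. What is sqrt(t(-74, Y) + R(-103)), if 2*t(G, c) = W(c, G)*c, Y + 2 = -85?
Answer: I*sqrt(281470)/2 ≈ 265.27*I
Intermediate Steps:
Y = -87 (Y = -2 - 85 = -87)
t(G, c) = c**2/2 (t(G, c) = (c*c)/2 = c**2/2)
R(J) = 8 - J - 7*J**2 (R(J) = 8 - (J + 7*(J*J)) = 8 - (J + 7*J**2) = 8 + (-J - 7*J**2) = 8 - J - 7*J**2)
sqrt(t(-74, Y) + R(-103)) = sqrt((1/2)*(-87)**2 + (8 - 1*(-103) - 7*(-103)**2)) = sqrt((1/2)*7569 + (8 + 103 - 7*10609)) = sqrt(7569/2 + (8 + 103 - 74263)) = sqrt(7569/2 - 74152) = sqrt(-140735/2) = I*sqrt(281470)/2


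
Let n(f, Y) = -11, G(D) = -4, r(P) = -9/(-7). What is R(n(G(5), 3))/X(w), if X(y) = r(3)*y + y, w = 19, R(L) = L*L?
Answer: 847/304 ≈ 2.7862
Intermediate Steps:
r(P) = 9/7 (r(P) = -9*(-⅐) = 9/7)
R(L) = L²
X(y) = 16*y/7 (X(y) = 9*y/7 + y = 16*y/7)
R(n(G(5), 3))/X(w) = (-11)²/(((16/7)*19)) = 121/(304/7) = 121*(7/304) = 847/304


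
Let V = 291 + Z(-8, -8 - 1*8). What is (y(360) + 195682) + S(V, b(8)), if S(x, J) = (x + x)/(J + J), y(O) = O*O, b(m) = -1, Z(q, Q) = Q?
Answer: 325007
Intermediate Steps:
V = 275 (V = 291 + (-8 - 1*8) = 291 + (-8 - 8) = 291 - 16 = 275)
y(O) = O²
S(x, J) = x/J (S(x, J) = (2*x)/((2*J)) = (2*x)*(1/(2*J)) = x/J)
(y(360) + 195682) + S(V, b(8)) = (360² + 195682) + 275/(-1) = (129600 + 195682) + 275*(-1) = 325282 - 275 = 325007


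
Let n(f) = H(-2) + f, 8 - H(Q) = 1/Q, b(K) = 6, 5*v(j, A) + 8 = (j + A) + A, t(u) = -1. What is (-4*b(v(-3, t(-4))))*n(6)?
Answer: -348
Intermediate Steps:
v(j, A) = -8/5 + j/5 + 2*A/5 (v(j, A) = -8/5 + ((j + A) + A)/5 = -8/5 + ((A + j) + A)/5 = -8/5 + (j + 2*A)/5 = -8/5 + (j/5 + 2*A/5) = -8/5 + j/5 + 2*A/5)
H(Q) = 8 - 1/Q
n(f) = 17/2 + f (n(f) = (8 - 1/(-2)) + f = (8 - 1*(-1/2)) + f = (8 + 1/2) + f = 17/2 + f)
(-4*b(v(-3, t(-4))))*n(6) = (-4*6)*(17/2 + 6) = -24*29/2 = -348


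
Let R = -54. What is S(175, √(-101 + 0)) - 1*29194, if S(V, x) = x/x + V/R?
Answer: -1576597/54 ≈ -29196.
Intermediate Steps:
S(V, x) = 1 - V/54 (S(V, x) = x/x + V/(-54) = 1 + V*(-1/54) = 1 - V/54)
S(175, √(-101 + 0)) - 1*29194 = (1 - 1/54*175) - 1*29194 = (1 - 175/54) - 29194 = -121/54 - 29194 = -1576597/54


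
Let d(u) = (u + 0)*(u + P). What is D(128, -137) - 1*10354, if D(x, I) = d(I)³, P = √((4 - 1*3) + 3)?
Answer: 6326492627021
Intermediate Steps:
P = 2 (P = √((4 - 3) + 3) = √(1 + 3) = √4 = 2)
d(u) = u*(2 + u) (d(u) = (u + 0)*(u + 2) = u*(2 + u))
D(x, I) = I³*(2 + I)³ (D(x, I) = (I*(2 + I))³ = I³*(2 + I)³)
D(128, -137) - 1*10354 = (-137)³*(2 - 137)³ - 1*10354 = -2571353*(-135)³ - 10354 = -2571353*(-2460375) - 10354 = 6326492637375 - 10354 = 6326492627021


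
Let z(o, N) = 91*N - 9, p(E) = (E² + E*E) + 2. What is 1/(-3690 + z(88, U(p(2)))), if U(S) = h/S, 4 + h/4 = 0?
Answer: -5/19223 ≈ -0.00026010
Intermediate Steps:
h = -16 (h = -16 + 4*0 = -16 + 0 = -16)
p(E) = 2 + 2*E² (p(E) = (E² + E²) + 2 = 2*E² + 2 = 2 + 2*E²)
U(S) = -16/S
z(o, N) = -9 + 91*N
1/(-3690 + z(88, U(p(2)))) = 1/(-3690 + (-9 + 91*(-16/(2 + 2*2²)))) = 1/(-3690 + (-9 + 91*(-16/(2 + 2*4)))) = 1/(-3690 + (-9 + 91*(-16/(2 + 8)))) = 1/(-3690 + (-9 + 91*(-16/10))) = 1/(-3690 + (-9 + 91*(-16*⅒))) = 1/(-3690 + (-9 + 91*(-8/5))) = 1/(-3690 + (-9 - 728/5)) = 1/(-3690 - 773/5) = 1/(-19223/5) = -5/19223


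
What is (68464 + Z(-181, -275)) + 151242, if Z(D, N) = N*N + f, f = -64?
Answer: 295267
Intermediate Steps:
Z(D, N) = -64 + N² (Z(D, N) = N*N - 64 = N² - 64 = -64 + N²)
(68464 + Z(-181, -275)) + 151242 = (68464 + (-64 + (-275)²)) + 151242 = (68464 + (-64 + 75625)) + 151242 = (68464 + 75561) + 151242 = 144025 + 151242 = 295267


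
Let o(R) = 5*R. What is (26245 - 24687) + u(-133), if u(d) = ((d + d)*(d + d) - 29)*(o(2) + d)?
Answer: -8697863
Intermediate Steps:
u(d) = (-29 + 4*d²)*(10 + d) (u(d) = ((d + d)*(d + d) - 29)*(5*2 + d) = ((2*d)*(2*d) - 29)*(10 + d) = (4*d² - 29)*(10 + d) = (-29 + 4*d²)*(10 + d))
(26245 - 24687) + u(-133) = (26245 - 24687) + (-290 - 29*(-133) + 4*(-133)³ + 40*(-133)²) = 1558 + (-290 + 3857 + 4*(-2352637) + 40*17689) = 1558 + (-290 + 3857 - 9410548 + 707560) = 1558 - 8699421 = -8697863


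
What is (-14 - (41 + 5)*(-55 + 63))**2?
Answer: 145924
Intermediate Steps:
(-14 - (41 + 5)*(-55 + 63))**2 = (-14 - 46*8)**2 = (-14 - 1*368)**2 = (-14 - 368)**2 = (-382)**2 = 145924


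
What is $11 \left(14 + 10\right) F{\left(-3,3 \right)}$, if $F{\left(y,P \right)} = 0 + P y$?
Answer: $-2376$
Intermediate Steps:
$F{\left(y,P \right)} = P y$
$11 \left(14 + 10\right) F{\left(-3,3 \right)} = 11 \left(14 + 10\right) 3 \left(-3\right) = 11 \cdot 24 \left(-9\right) = 264 \left(-9\right) = -2376$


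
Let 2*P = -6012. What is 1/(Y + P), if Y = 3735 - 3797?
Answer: -1/3068 ≈ -0.00032595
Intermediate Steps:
P = -3006 (P = (½)*(-6012) = -3006)
Y = -62
1/(Y + P) = 1/(-62 - 3006) = 1/(-3068) = -1/3068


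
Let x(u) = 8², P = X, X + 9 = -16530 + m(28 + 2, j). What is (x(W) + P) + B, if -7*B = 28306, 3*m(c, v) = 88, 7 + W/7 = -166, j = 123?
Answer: -430277/21 ≈ -20489.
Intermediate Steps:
W = -1211 (W = -49 + 7*(-166) = -49 - 1162 = -1211)
m(c, v) = 88/3 (m(c, v) = (⅓)*88 = 88/3)
X = -49529/3 (X = -9 + (-16530 + 88/3) = -9 - 49502/3 = -49529/3 ≈ -16510.)
P = -49529/3 ≈ -16510.
B = -28306/7 (B = -⅐*28306 = -28306/7 ≈ -4043.7)
x(u) = 64
(x(W) + P) + B = (64 - 49529/3) - 28306/7 = -49337/3 - 28306/7 = -430277/21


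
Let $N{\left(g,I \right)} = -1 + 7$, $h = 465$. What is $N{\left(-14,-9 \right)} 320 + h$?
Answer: $2385$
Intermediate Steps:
$N{\left(g,I \right)} = 6$
$N{\left(-14,-9 \right)} 320 + h = 6 \cdot 320 + 465 = 1920 + 465 = 2385$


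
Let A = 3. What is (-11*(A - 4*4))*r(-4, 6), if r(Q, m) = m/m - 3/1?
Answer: -286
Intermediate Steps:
r(Q, m) = -2 (r(Q, m) = 1 - 3*1 = 1 - 3 = -2)
(-11*(A - 4*4))*r(-4, 6) = -11*(3 - 4*4)*(-2) = -11*(3 - 16)*(-2) = -11*(-13)*(-2) = 143*(-2) = -286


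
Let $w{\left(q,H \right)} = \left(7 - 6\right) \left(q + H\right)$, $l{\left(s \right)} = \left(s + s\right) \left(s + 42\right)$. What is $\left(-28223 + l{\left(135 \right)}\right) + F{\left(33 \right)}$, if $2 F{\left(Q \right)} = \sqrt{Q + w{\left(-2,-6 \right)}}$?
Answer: $\frac{39139}{2} \approx 19570.0$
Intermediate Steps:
$l{\left(s \right)} = 2 s \left(42 + s\right)$
$w{\left(q,H \right)} = H + q$ ($w{\left(q,H \right)} = 1 \left(H + q\right) = H + q$)
$F{\left(Q \right)} = \frac{\sqrt{-8 + Q}}{2}$ ($F{\left(Q \right)} = \frac{\sqrt{Q - 8}}{2} = \frac{\sqrt{-8 + Q}}{2}$)
$\left(-28223 + l{\left(135 \right)}\right) + F{\left(33 \right)} = \left(-28223 + 2 \cdot 135 \left(42 + 135\right)\right) + \frac{\sqrt{-8 + 33}}{2} = \left(-28223 + 2 \cdot 135 \cdot 177\right) + \frac{\sqrt{25}}{2} = \left(-28223 + 47790\right) + \frac{1}{2} \cdot 5 = 19567 + \frac{5}{2} = \frac{39139}{2}$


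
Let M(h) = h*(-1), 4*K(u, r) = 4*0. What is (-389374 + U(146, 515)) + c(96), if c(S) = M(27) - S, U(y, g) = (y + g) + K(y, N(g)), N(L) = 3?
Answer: -388836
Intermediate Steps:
K(u, r) = 0 (K(u, r) = (4*0)/4 = (¼)*0 = 0)
M(h) = -h
U(y, g) = g + y (U(y, g) = (y + g) + 0 = (g + y) + 0 = g + y)
c(S) = -27 - S (c(S) = -1*27 - S = -27 - S)
(-389374 + U(146, 515)) + c(96) = (-389374 + (515 + 146)) + (-27 - 1*96) = (-389374 + 661) + (-27 - 96) = -388713 - 123 = -388836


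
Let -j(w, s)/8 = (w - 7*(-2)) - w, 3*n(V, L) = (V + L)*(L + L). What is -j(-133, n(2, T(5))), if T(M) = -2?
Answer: 112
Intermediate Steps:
n(V, L) = 2*L*(L + V)/3 (n(V, L) = ((V + L)*(L + L))/3 = ((L + V)*(2*L))/3 = (2*L*(L + V))/3 = 2*L*(L + V)/3)
j(w, s) = -112 (j(w, s) = -8*((w - 7*(-2)) - w) = -8*((w + 14) - w) = -8*((14 + w) - w) = -8*14 = -112)
-j(-133, n(2, T(5))) = -1*(-112) = 112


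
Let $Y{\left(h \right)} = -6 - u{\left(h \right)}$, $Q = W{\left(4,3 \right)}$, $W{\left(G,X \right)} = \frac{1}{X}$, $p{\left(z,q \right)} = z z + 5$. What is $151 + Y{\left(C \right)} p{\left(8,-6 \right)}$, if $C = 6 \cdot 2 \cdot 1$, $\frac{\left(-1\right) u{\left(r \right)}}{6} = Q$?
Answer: $-125$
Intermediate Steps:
$p{\left(z,q \right)} = 5 + z^{2}$ ($p{\left(z,q \right)} = z^{2} + 5 = 5 + z^{2}$)
$Q = \frac{1}{3} \approx 0.33333$
$u{\left(r \right)} = -2$ ($u{\left(r \right)} = \left(-6\right) \frac{1}{3} = -2$)
$C = 12$ ($C = 12 \cdot 1 = 12$)
$Y{\left(h \right)} = -4$ ($Y{\left(h \right)} = -6 - -2 = -6 + 2 = -4$)
$151 + Y{\left(C \right)} p{\left(8,-6 \right)} = 151 - 4 \left(5 + 8^{2}\right) = 151 - 4 \left(5 + 64\right) = 151 - 276 = -125$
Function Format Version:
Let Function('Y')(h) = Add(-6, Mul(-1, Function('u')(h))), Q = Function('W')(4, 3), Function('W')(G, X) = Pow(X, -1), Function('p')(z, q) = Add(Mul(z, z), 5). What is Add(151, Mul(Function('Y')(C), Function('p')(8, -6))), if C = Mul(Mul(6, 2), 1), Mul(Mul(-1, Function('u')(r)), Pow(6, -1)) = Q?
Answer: -125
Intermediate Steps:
Function('p')(z, q) = Add(5, Pow(z, 2)) (Function('p')(z, q) = Add(Pow(z, 2), 5) = Add(5, Pow(z, 2)))
Q = Rational(1, 3) (Q = Pow(3, -1) = Rational(1, 3) ≈ 0.33333)
Function('u')(r) = -2 (Function('u')(r) = Mul(-6, Rational(1, 3)) = -2)
C = 12 (C = Mul(12, 1) = 12)
Function('Y')(h) = -4 (Function('Y')(h) = Add(-6, Mul(-1, -2)) = Add(-6, 2) = -4)
Add(151, Mul(Function('Y')(C), Function('p')(8, -6))) = Add(151, Mul(-4, Add(5, Pow(8, 2)))) = Add(151, Mul(-4, Add(5, 64))) = Add(151, Mul(-4, 69)) = Add(151, -276) = -125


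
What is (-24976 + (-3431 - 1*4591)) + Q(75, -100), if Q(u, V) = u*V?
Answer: -40498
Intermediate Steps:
Q(u, V) = V*u
(-24976 + (-3431 - 1*4591)) + Q(75, -100) = (-24976 + (-3431 - 1*4591)) - 100*75 = (-24976 + (-3431 - 4591)) - 7500 = (-24976 - 8022) - 7500 = -32998 - 7500 = -40498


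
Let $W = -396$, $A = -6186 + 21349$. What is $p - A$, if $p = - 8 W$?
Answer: $-11995$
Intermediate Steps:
$A = 15163$
$p = 3168$ ($p = \left(-8\right) \left(-396\right) = 3168$)
$p - A = 3168 - 15163 = -11995$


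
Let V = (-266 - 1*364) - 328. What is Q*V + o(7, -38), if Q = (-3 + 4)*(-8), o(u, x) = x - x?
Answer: 7664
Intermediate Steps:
V = -958 (V = (-266 - 364) - 328 = -630 - 328 = -958)
o(u, x) = 0
Q = -8 (Q = 1*(-8) = -8)
Q*V + o(7, -38) = -8*(-958) + 0 = 7664 + 0 = 7664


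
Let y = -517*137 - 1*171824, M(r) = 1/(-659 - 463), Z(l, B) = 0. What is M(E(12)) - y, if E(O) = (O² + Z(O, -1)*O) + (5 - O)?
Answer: 272256665/1122 ≈ 2.4265e+5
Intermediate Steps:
E(O) = 5 + O² - O (E(O) = (O² + 0*O) + (5 - O) = (O² + 0) + (5 - O) = O² + (5 - O) = 5 + O² - O)
M(r) = -1/1122 (M(r) = 1/(-1122) = -1/1122)
y = -242653 (y = -70829 - 171824 = -242653)
M(E(12)) - y = -1/1122 - 1*(-242653) = -1/1122 + 242653 = 272256665/1122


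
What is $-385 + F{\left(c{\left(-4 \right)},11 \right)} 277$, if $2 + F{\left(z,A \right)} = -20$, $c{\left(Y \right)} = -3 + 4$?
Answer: $-6479$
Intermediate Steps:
$c{\left(Y \right)} = 1$
$F{\left(z,A \right)} = -22$ ($F{\left(z,A \right)} = -2 - 20 = -22$)
$-385 + F{\left(c{\left(-4 \right)},11 \right)} 277 = -385 - 6094 = -6479$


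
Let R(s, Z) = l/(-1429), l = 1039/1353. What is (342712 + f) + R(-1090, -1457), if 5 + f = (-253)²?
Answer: 786359761853/1933437 ≈ 4.0672e+5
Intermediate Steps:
f = 64004 (f = -5 + (-253)² = -5 + 64009 = 64004)
l = 1039/1353 (l = 1039*(1/1353) = 1039/1353 ≈ 0.76792)
R(s, Z) = -1039/1933437 (R(s, Z) = (1039/1353)/(-1429) = (1039/1353)*(-1/1429) = -1039/1933437)
(342712 + f) + R(-1090, -1457) = (342712 + 64004) - 1039/1933437 = 406716 - 1039/1933437 = 786359761853/1933437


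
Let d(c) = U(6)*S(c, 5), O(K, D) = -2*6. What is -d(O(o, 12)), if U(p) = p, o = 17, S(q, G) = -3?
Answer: 18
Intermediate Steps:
O(K, D) = -12
d(c) = -18 (d(c) = 6*(-3) = -18)
-d(O(o, 12)) = -1*(-18) = 18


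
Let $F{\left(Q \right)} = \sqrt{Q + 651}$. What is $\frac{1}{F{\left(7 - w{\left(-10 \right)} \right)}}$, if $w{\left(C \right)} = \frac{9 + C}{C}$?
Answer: $\frac{\sqrt{7310}}{2193} \approx 0.038987$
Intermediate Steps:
$w{\left(C \right)} = \frac{9 + C}{C}$
$F{\left(Q \right)} = \sqrt{651 + Q}$
$\frac{1}{F{\left(7 - w{\left(-10 \right)} \right)}} = \frac{1}{\sqrt{651 + \left(7 - \frac{9 - 10}{-10}\right)}} = \frac{1}{\sqrt{651 + \left(7 - \left(- \frac{1}{10}\right) \left(-1\right)\right)}} = \frac{1}{\sqrt{651 + \left(7 - \frac{1}{10}\right)}} = \frac{1}{\sqrt{651 + \frac{69}{10}}} = \frac{1}{\sqrt{\frac{6579}{10}}} = \frac{1}{\frac{3}{10} \sqrt{7310}} = \frac{\sqrt{7310}}{2193}$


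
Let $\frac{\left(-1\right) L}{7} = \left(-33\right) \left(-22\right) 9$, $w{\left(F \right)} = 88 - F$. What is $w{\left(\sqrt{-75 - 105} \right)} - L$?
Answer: $45826 - 6 i \sqrt{5} \approx 45826.0 - 13.416 i$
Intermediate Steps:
$L = -45738$ ($L = - 7 \left(-33\right) \left(-22\right) 9 = - 7 \cdot 726 \cdot 9 = \left(-7\right) 6534 = -45738$)
$w{\left(\sqrt{-75 - 105} \right)} - L = \left(88 - \sqrt{-75 - 105}\right) - -45738 = \left(88 - \sqrt{-180}\right) + 45738 = \left(88 - 6 i \sqrt{5}\right) + 45738 = 45826 - 6 i \sqrt{5}$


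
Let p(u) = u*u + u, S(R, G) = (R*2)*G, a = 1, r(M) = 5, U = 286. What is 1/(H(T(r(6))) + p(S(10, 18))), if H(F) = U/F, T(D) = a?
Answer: 1/130246 ≈ 7.6778e-6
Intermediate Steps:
T(D) = 1
S(R, G) = 2*G*R (S(R, G) = (2*R)*G = 2*G*R)
H(F) = 286/F
p(u) = u + u**2 (p(u) = u**2 + u = u + u**2)
1/(H(T(r(6))) + p(S(10, 18))) = 1/(286/1 + (2*18*10)*(1 + 2*18*10)) = 1/(286*1 + 360*(1 + 360)) = 1/(286 + 360*361) = 1/(286 + 129960) = 1/130246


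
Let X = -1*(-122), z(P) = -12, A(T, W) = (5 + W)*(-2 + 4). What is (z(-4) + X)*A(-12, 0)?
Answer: 1100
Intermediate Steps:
A(T, W) = 10 + 2*W (A(T, W) = (5 + W)*2 = 10 + 2*W)
X = 122
(z(-4) + X)*A(-12, 0) = (-12 + 122)*(10 + 2*0) = 110*(10 + 0) = 110*10 = 1100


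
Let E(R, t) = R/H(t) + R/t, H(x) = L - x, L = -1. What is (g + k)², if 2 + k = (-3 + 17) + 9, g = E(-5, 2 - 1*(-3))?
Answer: 15625/36 ≈ 434.03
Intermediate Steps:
H(x) = -1 - x
E(R, t) = R/t + R/(-1 - t) (E(R, t) = R/(-1 - t) + R/t = R/t + R/(-1 - t))
g = -⅙ (g = -5/((2 - 1*(-3))*(1 + (2 - 1*(-3)))) = -5/((2 + 3)*(1 + (2 + 3))) = -5/(5*(1 + 5)) = -5*⅕/6 = -5*⅕*⅙ = -⅙ ≈ -0.16667)
k = 21 (k = -2 + ((-3 + 17) + 9) = -2 + (14 + 9) = -2 + 23 = 21)
(g + k)² = (-⅙ + 21)² = (125/6)² = 15625/36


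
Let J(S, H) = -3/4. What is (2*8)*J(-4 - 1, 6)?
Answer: -12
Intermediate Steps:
J(S, H) = -¾ (J(S, H) = -3*¼ = -¾)
(2*8)*J(-4 - 1, 6) = (2*8)*(-¾) = 16*(-¾) = -12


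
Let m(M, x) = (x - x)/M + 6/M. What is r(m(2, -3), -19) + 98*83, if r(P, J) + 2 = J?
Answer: 8113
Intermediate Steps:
m(M, x) = 6/M (m(M, x) = 0/M + 6/M = 0 + 6/M = 6/M)
r(P, J) = -2 + J
r(m(2, -3), -19) + 98*83 = (-2 - 19) + 98*83 = -21 + 8134 = 8113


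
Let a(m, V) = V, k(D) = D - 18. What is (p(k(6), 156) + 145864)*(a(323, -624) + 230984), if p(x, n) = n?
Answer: 33637167200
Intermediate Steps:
k(D) = -18 + D
(p(k(6), 156) + 145864)*(a(323, -624) + 230984) = (156 + 145864)*(-624 + 230984) = 146020*230360 = 33637167200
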